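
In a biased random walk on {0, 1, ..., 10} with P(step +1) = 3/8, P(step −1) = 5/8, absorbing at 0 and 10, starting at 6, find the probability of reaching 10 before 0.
P(hit 10 before 0) = (1 − (5/3)^6) / (1 − (5/3)^10) = 75411/606661

Let u_k denote P(reach 10 before 0 | start at k). Boundary: u_0 = 0, u_10 = 1. Recurrence: u_k = 3/8·u_{k+1} + 5/8·u_{k-1} for 1 ≤ k ≤ 9. Try u_k = A + B·r^k with r = q/p = (5/8)/(3/8) = 5/3. Substitution satisfies the recurrence; boundary conditions give:
  u_k = (1 − r^k) / (1 − r^N) = (1 − (5/3)^6) / (1 − (5/3)^10) = 75411/606661.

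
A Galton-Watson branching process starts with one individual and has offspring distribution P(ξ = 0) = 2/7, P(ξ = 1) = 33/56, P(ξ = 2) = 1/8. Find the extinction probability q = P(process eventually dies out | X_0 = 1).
q = 1

Mean offspring μ = 0·2/7 + 1·33/56 + 2·1/8 = 47/56 ≤ 1. For μ ≤ 1 with offspring not concentrated at 1, the Galton-Watson process goes extinct almost surely, so q = 1.
(Algebraic check: The pgf is f(s) = 2/7 + 33/56·s + 1/8·s². The extinction probability q is the smallest fixed point of f in [0, 1]. Setting s = f(s):
  1/8·s² + (33/56 − 1)·s + 2/7 = 0
  1/8·s² − (2/7 + 1/8)·s + 2/7 = 0
which factors as (s − 1)·(1/8·s − 2/7) = 0, giving roots s = 1 and s = (2/7)/(1/8) = 16/7. Since 16/7 ≥ 1, the smallest root in [0, 1] is s = 1.)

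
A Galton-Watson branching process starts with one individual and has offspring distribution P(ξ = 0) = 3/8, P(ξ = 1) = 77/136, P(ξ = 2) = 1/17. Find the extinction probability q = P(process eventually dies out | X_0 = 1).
q = 1

Mean offspring μ = 0·3/8 + 1·77/136 + 2·1/17 = 93/136 ≤ 1. For μ ≤ 1 with offspring not concentrated at 1, the Galton-Watson process goes extinct almost surely, so q = 1.
(Algebraic check: The pgf is f(s) = 3/8 + 77/136·s + 1/17·s². The extinction probability q is the smallest fixed point of f in [0, 1]. Setting s = f(s):
  1/17·s² + (77/136 − 1)·s + 3/8 = 0
  1/17·s² − (3/8 + 1/17)·s + 3/8 = 0
which factors as (s − 1)·(1/17·s − 3/8) = 0, giving roots s = 1 and s = (3/8)/(1/17) = 51/8. Since 51/8 ≥ 1, the smallest root in [0, 1] is s = 1.)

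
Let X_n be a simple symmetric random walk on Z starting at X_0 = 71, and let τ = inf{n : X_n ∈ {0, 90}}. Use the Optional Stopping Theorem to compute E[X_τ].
E[X_τ] = 71

X_n is a martingale and τ is a bounded-mean stopping time (indeed τ is finite a.s. with bounded expectation since the walk is in a bounded region). By the OST, E[X_τ] = E[X_0] = 71. Equivalently: E[X_τ] = 90 · P(hit 90 first) + 0 · P(hit 0 first) = 90 · (71/90) = 71.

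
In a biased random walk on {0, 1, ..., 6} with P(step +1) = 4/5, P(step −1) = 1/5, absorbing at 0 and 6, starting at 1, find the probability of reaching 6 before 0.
P(hit 6 before 0) = (1 − (1/4)^1) / (1 − (1/4)^6) = 1024/1365

Let u_k denote P(reach 6 before 0 | start at k). Boundary: u_0 = 0, u_6 = 1. Recurrence: u_k = 4/5·u_{k+1} + 1/5·u_{k-1} for 1 ≤ k ≤ 5. Try u_k = A + B·r^k with r = q/p = (1/5)/(4/5) = 1/4. Substitution satisfies the recurrence; boundary conditions give:
  u_k = (1 − r^k) / (1 − r^N) = (1 − (1/4)^1) / (1 − (1/4)^6) = 1024/1365.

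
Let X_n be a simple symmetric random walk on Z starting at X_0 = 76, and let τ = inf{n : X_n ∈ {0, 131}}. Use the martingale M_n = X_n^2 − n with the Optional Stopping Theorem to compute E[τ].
E[τ] = 4180

M_n = X_n^2 − n is a martingale (since E[X_{n+1}^2 | F_n] = X_n^2 + 1). By OST (τ has finite mean in a bounded region), E[M_τ] = E[M_0] = X_0^2 − 0 = 76^2 = 5776. Also E[M_τ] = E[X_τ^2] − E[τ]. The walk exits at 0 or 131, with P(hit 131 first) = 76/131, so E[X_τ^2] = 131^2 · 76/131 + 0 = 9956. Thus E[τ] = E[X_τ^2] − E[M_τ] = 9956 − 5776 = 4180 = 76(131 − 76) = 4180.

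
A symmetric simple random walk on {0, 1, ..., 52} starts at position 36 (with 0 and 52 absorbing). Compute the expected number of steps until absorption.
E[τ | X_0 = 36] = 576

Let v_k = E[τ | X_0 = k]. Boundary: v_0 = v_52 = 0. Recurrence: v_k = 1 + (v_{k-1} + v_{k+1})/2 for 1 ≤ k ≤ 51. The particular solution to v_k − (v_{k-1} + v_{k+1})/2 = 1 is v_k = −k^2. Adding homogeneous solution A + B k and matching boundaries gives v_k = k (52 − k). Substituting k = 36: v_36 = 36 · 16 = 576.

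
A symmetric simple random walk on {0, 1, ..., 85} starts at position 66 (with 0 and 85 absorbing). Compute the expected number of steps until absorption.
E[τ | X_0 = 66] = 1254

Let v_k = E[τ | X_0 = k]. Boundary: v_0 = v_85 = 0. Recurrence: v_k = 1 + (v_{k-1} + v_{k+1})/2 for 1 ≤ k ≤ 84. The particular solution to v_k − (v_{k-1} + v_{k+1})/2 = 1 is v_k = −k^2. Adding homogeneous solution A + B k and matching boundaries gives v_k = k (85 − k). Substituting k = 66: v_66 = 66 · 19 = 1254.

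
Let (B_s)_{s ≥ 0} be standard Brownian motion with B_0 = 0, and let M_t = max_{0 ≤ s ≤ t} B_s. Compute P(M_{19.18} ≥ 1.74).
P(M_{19.18} ≥ 1.74) = 2·P(B_{19.18} ≥ 1.74) = 2(1 − Φ(1.74/√19.18)) ≈ 0.6911

By the reflection principle for Brownian motion, P(M_t ≥ a) = 2 · P(B_t ≥ a) for a ≥ 0. Since B_t ~ N(0, t), P(B_t ≥ 1.74) = 1 − Φ(1.74/√t) = 1 − Φ(1.74/√19.18) = 1 − Φ(0.3973). So
  P(M_{19.18} ≥ 1.74) = 2(1 − Φ(0.3973)) ≈ 0.6911.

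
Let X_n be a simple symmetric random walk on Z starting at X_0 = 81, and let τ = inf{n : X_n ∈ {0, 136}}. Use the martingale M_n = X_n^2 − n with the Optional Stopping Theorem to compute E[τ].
E[τ] = 4455

M_n = X_n^2 − n is a martingale (since E[X_{n+1}^2 | F_n] = X_n^2 + 1). By OST (τ has finite mean in a bounded region), E[M_τ] = E[M_0] = X_0^2 − 0 = 81^2 = 6561. Also E[M_τ] = E[X_τ^2] − E[τ]. The walk exits at 0 or 136, with P(hit 136 first) = 81/136, so E[X_τ^2] = 136^2 · 81/136 + 0 = 11016. Thus E[τ] = E[X_τ^2] − E[M_τ] = 11016 − 6561 = 4455 = 81(136 − 81) = 4455.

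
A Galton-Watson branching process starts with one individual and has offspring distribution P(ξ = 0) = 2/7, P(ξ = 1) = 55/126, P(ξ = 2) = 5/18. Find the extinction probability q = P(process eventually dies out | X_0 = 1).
q = 1

Mean offspring μ = 0·2/7 + 1·55/126 + 2·5/18 = 125/126 ≤ 1. For μ ≤ 1 with offspring not concentrated at 1, the Galton-Watson process goes extinct almost surely, so q = 1.
(Algebraic check: The pgf is f(s) = 2/7 + 55/126·s + 5/18·s². The extinction probability q is the smallest fixed point of f in [0, 1]. Setting s = f(s):
  5/18·s² + (55/126 − 1)·s + 2/7 = 0
  5/18·s² − (2/7 + 5/18)·s + 2/7 = 0
which factors as (s − 1)·(5/18·s − 2/7) = 0, giving roots s = 1 and s = (2/7)/(5/18) = 36/35. Since 36/35 ≥ 1, the smallest root in [0, 1] is s = 1.)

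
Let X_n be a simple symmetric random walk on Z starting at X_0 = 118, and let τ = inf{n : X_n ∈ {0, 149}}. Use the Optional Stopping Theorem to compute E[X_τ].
E[X_τ] = 118

X_n is a martingale and τ is a bounded-mean stopping time (indeed τ is finite a.s. with bounded expectation since the walk is in a bounded region). By the OST, E[X_τ] = E[X_0] = 118. Equivalently: E[X_τ] = 149 · P(hit 149 first) + 0 · P(hit 0 first) = 149 · (118/149) = 118.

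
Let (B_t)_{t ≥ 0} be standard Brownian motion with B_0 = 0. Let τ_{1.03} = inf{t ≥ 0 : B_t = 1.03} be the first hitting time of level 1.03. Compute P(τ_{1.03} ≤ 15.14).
P(τ_{1.03} ≤ 15.14) = 2(1 − Φ(1.03/√15.14)) = 2(1 − Φ(0.2647)) ≈ 0.7912

By the reflection principle for standard BM, P(τ_b ≤ t) = 2 · P(B_t ≥ b). Since B_t ~ N(0, t), P(B_t ≥ 1.03) = 1 − Φ(1.03/√t) = 1 − Φ(1.03/√15.14) = 1 − Φ(0.2647) ≈ 0.39562. Doubling: P(τ_{1.03} ≤ 15.14) ≈ 2 · 0.39562 = 0.79124 ≈ 0.7912.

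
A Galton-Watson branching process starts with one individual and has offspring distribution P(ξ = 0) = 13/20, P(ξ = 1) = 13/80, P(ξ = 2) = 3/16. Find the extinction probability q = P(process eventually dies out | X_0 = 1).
q = 1

Mean offspring μ = 0·13/20 + 1·13/80 + 2·3/16 = 43/80 ≤ 1. For μ ≤ 1 with offspring not concentrated at 1, the Galton-Watson process goes extinct almost surely, so q = 1.
(Algebraic check: The pgf is f(s) = 13/20 + 13/80·s + 3/16·s². The extinction probability q is the smallest fixed point of f in [0, 1]. Setting s = f(s):
  3/16·s² + (13/80 − 1)·s + 13/20 = 0
  3/16·s² − (13/20 + 3/16)·s + 13/20 = 0
which factors as (s − 1)·(3/16·s − 13/20) = 0, giving roots s = 1 and s = (13/20)/(3/16) = 52/15. Since 52/15 ≥ 1, the smallest root in [0, 1] is s = 1.)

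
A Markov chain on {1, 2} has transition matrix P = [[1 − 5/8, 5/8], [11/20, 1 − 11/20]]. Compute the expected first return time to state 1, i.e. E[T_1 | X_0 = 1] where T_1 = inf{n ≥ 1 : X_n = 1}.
E[T_1 | X_0 = 1] = 1/π_1 = 47/22

For an irreducible recurrent Markov chain with stationary distribution π, E[T_i | X_0 = i] = 1/π_i (Kac's formula). Here π_1 = (11/20)/(5/8 + 11/20) = (11/20)/(47/40) = 22/47, so E[T_1 | X_0 = 1] = 1/π_1 = (5/8 + 11/20)/(11/20) = (47/40)/(11/20) = 47/22.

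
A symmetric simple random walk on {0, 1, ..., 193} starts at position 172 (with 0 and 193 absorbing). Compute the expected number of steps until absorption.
E[τ | X_0 = 172] = 3612

Let v_k = E[τ | X_0 = k]. Boundary: v_0 = v_193 = 0. Recurrence: v_k = 1 + (v_{k-1} + v_{k+1})/2 for 1 ≤ k ≤ 192. The particular solution to v_k − (v_{k-1} + v_{k+1})/2 = 1 is v_k = −k^2. Adding homogeneous solution A + B k and matching boundaries gives v_k = k (193 − k). Substituting k = 172: v_172 = 172 · 21 = 3612.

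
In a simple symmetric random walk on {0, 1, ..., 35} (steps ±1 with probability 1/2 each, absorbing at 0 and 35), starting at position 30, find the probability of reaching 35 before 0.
P(hit 35 before 0) = 30/35 = 6/7

Let u_k = P(hit 35 before 0 | start at k). Then u_0 = 0, u_35 = 1, and u_k = u_{k-1}/2 + u_{k+1}/2 for 1 ≤ k ≤ 34. This harmonic recurrence is solved by u_k = k/35, giving u_30 = 30/35 = 6/7.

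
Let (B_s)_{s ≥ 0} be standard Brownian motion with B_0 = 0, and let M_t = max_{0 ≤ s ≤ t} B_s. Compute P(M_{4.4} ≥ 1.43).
P(M_{4.4} ≥ 1.43) = 2·P(B_{4.4} ≥ 1.43) = 2(1 − Φ(1.43/√4.4)) ≈ 0.4954

By the reflection principle for Brownian motion, P(M_t ≥ a) = 2 · P(B_t ≥ a) for a ≥ 0. Since B_t ~ N(0, t), P(B_t ≥ 1.43) = 1 − Φ(1.43/√t) = 1 − Φ(1.43/√4.4) = 1 − Φ(0.6817). So
  P(M_{4.4} ≥ 1.43) = 2(1 − Φ(0.6817)) ≈ 0.4954.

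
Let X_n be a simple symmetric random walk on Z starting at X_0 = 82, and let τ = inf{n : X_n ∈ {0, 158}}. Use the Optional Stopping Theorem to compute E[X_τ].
E[X_τ] = 82

X_n is a martingale and τ is a bounded-mean stopping time (indeed τ is finite a.s. with bounded expectation since the walk is in a bounded region). By the OST, E[X_τ] = E[X_0] = 82. Equivalently: E[X_τ] = 158 · P(hit 158 first) + 0 · P(hit 0 first) = 158 · (82/158) = 82.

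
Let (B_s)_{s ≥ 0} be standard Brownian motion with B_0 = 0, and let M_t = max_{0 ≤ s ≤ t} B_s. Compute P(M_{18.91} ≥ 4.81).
P(M_{18.91} ≥ 4.81) = 2·P(B_{18.91} ≥ 4.81) = 2(1 − Φ(4.81/√18.91)) ≈ 0.2687

By the reflection principle for Brownian motion, P(M_t ≥ a) = 2 · P(B_t ≥ a) for a ≥ 0. Since B_t ~ N(0, t), P(B_t ≥ 4.81) = 1 − Φ(4.81/√t) = 1 − Φ(4.81/√18.91) = 1 − Φ(1.1061). So
  P(M_{18.91} ≥ 4.81) = 2(1 − Φ(1.1061)) ≈ 0.2687.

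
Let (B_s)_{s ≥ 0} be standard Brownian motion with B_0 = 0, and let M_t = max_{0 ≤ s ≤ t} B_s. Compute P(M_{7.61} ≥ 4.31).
P(M_{7.61} ≥ 4.31) = 2·P(B_{7.61} ≥ 4.31) = 2(1 − Φ(4.31/√7.61)) ≈ 0.1182

By the reflection principle for Brownian motion, P(M_t ≥ a) = 2 · P(B_t ≥ a) for a ≥ 0. Since B_t ~ N(0, t), P(B_t ≥ 4.31) = 1 − Φ(4.31/√t) = 1 − Φ(4.31/√7.61) = 1 − Φ(1.5624). So
  P(M_{7.61} ≥ 4.31) = 2(1 − Φ(1.5624)) ≈ 0.1182.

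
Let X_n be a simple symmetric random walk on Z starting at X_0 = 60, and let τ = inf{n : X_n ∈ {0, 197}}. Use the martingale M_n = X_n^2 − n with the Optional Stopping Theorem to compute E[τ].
E[τ] = 8220

M_n = X_n^2 − n is a martingale (since E[X_{n+1}^2 | F_n] = X_n^2 + 1). By OST (τ has finite mean in a bounded region), E[M_τ] = E[M_0] = X_0^2 − 0 = 60^2 = 3600. Also E[M_τ] = E[X_τ^2] − E[τ]. The walk exits at 0 or 197, with P(hit 197 first) = 60/197, so E[X_τ^2] = 197^2 · 60/197 + 0 = 11820. Thus E[τ] = E[X_τ^2] − E[M_τ] = 11820 − 3600 = 8220 = 60(197 − 60) = 8220.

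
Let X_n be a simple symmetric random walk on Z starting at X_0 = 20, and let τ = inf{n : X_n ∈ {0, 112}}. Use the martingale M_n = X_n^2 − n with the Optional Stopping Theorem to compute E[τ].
E[τ] = 1840

M_n = X_n^2 − n is a martingale (since E[X_{n+1}^2 | F_n] = X_n^2 + 1). By OST (τ has finite mean in a bounded region), E[M_τ] = E[M_0] = X_0^2 − 0 = 20^2 = 400. Also E[M_τ] = E[X_τ^2] − E[τ]. The walk exits at 0 or 112, with P(hit 112 first) = 20/112, so E[X_τ^2] = 112^2 · 20/112 + 0 = 2240. Thus E[τ] = E[X_τ^2] − E[M_τ] = 2240 − 400 = 1840 = 20(112 − 20) = 1840.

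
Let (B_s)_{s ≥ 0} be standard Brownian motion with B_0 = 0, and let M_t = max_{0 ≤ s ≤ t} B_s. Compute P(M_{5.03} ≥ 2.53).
P(M_{5.03} ≥ 2.53) = 2·P(B_{5.03} ≥ 2.53) = 2(1 − Φ(2.53/√5.03)) ≈ 0.2593

By the reflection principle for Brownian motion, P(M_t ≥ a) = 2 · P(B_t ≥ a) for a ≥ 0. Since B_t ~ N(0, t), P(B_t ≥ 2.53) = 1 − Φ(2.53/√t) = 1 − Φ(2.53/√5.03) = 1 − Φ(1.1281). So
  P(M_{5.03} ≥ 2.53) = 2(1 − Φ(1.1281)) ≈ 0.2593.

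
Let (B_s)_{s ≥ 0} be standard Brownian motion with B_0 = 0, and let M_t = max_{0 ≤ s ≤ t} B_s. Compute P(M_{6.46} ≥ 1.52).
P(M_{6.46} ≥ 1.52) = 2·P(B_{6.46} ≥ 1.52) = 2(1 − Φ(1.52/√6.46)) ≈ 0.5498

By the reflection principle for Brownian motion, P(M_t ≥ a) = 2 · P(B_t ≥ a) for a ≥ 0. Since B_t ~ N(0, t), P(B_t ≥ 1.52) = 1 − Φ(1.52/√t) = 1 − Φ(1.52/√6.46) = 1 − Φ(0.5980). So
  P(M_{6.46} ≥ 1.52) = 2(1 − Φ(0.5980)) ≈ 0.5498.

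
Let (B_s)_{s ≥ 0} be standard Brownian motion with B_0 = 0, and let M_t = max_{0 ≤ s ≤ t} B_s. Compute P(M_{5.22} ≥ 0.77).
P(M_{5.22} ≥ 0.77) = 2·P(B_{5.22} ≥ 0.77) = 2(1 − Φ(0.77/√5.22)) ≈ 0.7361

By the reflection principle for Brownian motion, P(M_t ≥ a) = 2 · P(B_t ≥ a) for a ≥ 0. Since B_t ~ N(0, t), P(B_t ≥ 0.77) = 1 − Φ(0.77/√t) = 1 − Φ(0.77/√5.22) = 1 − Φ(0.3370). So
  P(M_{5.22} ≥ 0.77) = 2(1 − Φ(0.3370)) ≈ 0.7361.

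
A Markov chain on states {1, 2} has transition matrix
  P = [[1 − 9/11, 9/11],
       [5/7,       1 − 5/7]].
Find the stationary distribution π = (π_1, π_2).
π_1 = 55/118, π_2 = 63/118

Solve πP = π with π_1 + π_2 = 1. From πP = π: π_1 · (1 − 9/11) + π_2 · 5/7 = π_1 ⇒ π_2 · 5/7 = π_1 · 9/11 ⇒ π_2/π_1 = (9/11)/(5/7) = 63/55. Together with π_1 + π_2 = 1:
  π_1 = (5/7)/(9/11 + 5/7) = (5/7)/(118/77) = 55/118,
  π_2 = (9/11)/(9/11 + 5/7) = (9/11)/(118/77) = 63/118.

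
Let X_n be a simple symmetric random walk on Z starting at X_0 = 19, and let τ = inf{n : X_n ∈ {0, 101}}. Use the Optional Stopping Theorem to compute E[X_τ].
E[X_τ] = 19

X_n is a martingale and τ is a bounded-mean stopping time (indeed τ is finite a.s. with bounded expectation since the walk is in a bounded region). By the OST, E[X_τ] = E[X_0] = 19. Equivalently: E[X_τ] = 101 · P(hit 101 first) + 0 · P(hit 0 first) = 101 · (19/101) = 19.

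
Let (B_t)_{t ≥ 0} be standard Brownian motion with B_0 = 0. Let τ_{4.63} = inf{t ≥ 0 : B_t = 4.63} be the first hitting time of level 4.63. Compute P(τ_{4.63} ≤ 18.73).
P(τ_{4.63} ≤ 18.73) = 2(1 − Φ(4.63/√18.73)) = 2(1 − Φ(1.0698)) ≈ 0.2847

By the reflection principle for standard BM, P(τ_b ≤ t) = 2 · P(B_t ≥ b). Since B_t ~ N(0, t), P(B_t ≥ 4.63) = 1 − Φ(4.63/√t) = 1 − Φ(4.63/√18.73) = 1 − Φ(1.0698) ≈ 0.14235. Doubling: P(τ_{4.63} ≤ 18.73) ≈ 2 · 0.14235 = 0.28470 ≈ 0.2847.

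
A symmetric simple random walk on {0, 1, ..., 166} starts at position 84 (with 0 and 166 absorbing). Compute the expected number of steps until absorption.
E[τ | X_0 = 84] = 6888

Let v_k = E[τ | X_0 = k]. Boundary: v_0 = v_166 = 0. Recurrence: v_k = 1 + (v_{k-1} + v_{k+1})/2 for 1 ≤ k ≤ 165. The particular solution to v_k − (v_{k-1} + v_{k+1})/2 = 1 is v_k = −k^2. Adding homogeneous solution A + B k and matching boundaries gives v_k = k (166 − k). Substituting k = 84: v_84 = 84 · 82 = 6888.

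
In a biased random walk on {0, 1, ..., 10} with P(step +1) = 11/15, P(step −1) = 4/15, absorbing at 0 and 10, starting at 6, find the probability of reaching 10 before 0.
P(hit 10 before 0) = (1 − (4/11)^6) / (1 − (4/11)^10) = 246451953/247013105

Let u_k denote P(reach 10 before 0 | start at k). Boundary: u_0 = 0, u_10 = 1. Recurrence: u_k = 11/15·u_{k+1} + 4/15·u_{k-1} for 1 ≤ k ≤ 9. Try u_k = A + B·r^k with r = q/p = (4/15)/(11/15) = 4/11. Substitution satisfies the recurrence; boundary conditions give:
  u_k = (1 − r^k) / (1 − r^N) = (1 − (4/11)^6) / (1 − (4/11)^10) = 246451953/247013105.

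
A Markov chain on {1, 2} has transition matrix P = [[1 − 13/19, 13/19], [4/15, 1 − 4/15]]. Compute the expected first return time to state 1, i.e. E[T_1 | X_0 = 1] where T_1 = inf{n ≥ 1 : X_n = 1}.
E[T_1 | X_0 = 1] = 1/π_1 = 271/76

For an irreducible recurrent Markov chain with stationary distribution π, E[T_i | X_0 = i] = 1/π_i (Kac's formula). Here π_1 = (4/15)/(13/19 + 4/15) = (4/15)/(271/285) = 76/271, so E[T_1 | X_0 = 1] = 1/π_1 = (13/19 + 4/15)/(4/15) = (271/285)/(4/15) = 271/76.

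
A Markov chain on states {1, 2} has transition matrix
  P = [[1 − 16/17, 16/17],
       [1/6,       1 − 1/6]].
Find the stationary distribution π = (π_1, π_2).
π_1 = 17/113, π_2 = 96/113

Solve πP = π with π_1 + π_2 = 1. From πP = π: π_1 · (1 − 16/17) + π_2 · 1/6 = π_1 ⇒ π_2 · 1/6 = π_1 · 16/17 ⇒ π_2/π_1 = (16/17)/(1/6) = 96/17. Together with π_1 + π_2 = 1:
  π_1 = (1/6)/(16/17 + 1/6) = (1/6)/(113/102) = 17/113,
  π_2 = (16/17)/(16/17 + 1/6) = (16/17)/(113/102) = 96/113.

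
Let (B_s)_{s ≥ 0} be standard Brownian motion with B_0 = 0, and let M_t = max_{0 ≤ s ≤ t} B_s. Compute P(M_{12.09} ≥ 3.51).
P(M_{12.09} ≥ 3.51) = 2·P(B_{12.09} ≥ 3.51) = 2(1 − Φ(3.51/√12.09)) ≈ 0.3127

By the reflection principle for Brownian motion, P(M_t ≥ a) = 2 · P(B_t ≥ a) for a ≥ 0. Since B_t ~ N(0, t), P(B_t ≥ 3.51) = 1 − Φ(3.51/√t) = 1 − Φ(3.51/√12.09) = 1 − Φ(1.0095). So
  P(M_{12.09} ≥ 3.51) = 2(1 − Φ(1.0095)) ≈ 0.3127.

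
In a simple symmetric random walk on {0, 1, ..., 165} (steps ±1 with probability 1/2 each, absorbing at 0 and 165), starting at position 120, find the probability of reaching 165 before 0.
P(hit 165 before 0) = 120/165 = 8/11

Let u_k = P(hit 165 before 0 | start at k). Then u_0 = 0, u_165 = 1, and u_k = u_{k-1}/2 + u_{k+1}/2 for 1 ≤ k ≤ 164. This harmonic recurrence is solved by u_k = k/165, giving u_120 = 120/165 = 8/11.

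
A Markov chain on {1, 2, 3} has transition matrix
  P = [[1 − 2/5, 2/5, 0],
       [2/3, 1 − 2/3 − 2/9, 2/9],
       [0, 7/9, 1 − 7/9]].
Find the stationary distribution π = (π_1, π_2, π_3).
π = (35/62, 21/62, 3/31)

This is a birth-death chain on three states, which satisfies detailed balance: π_1 · P_{12} = π_2 · P_{21} and π_2 · P_{23} = π_3 · P_{32}.
From π_1 · 2/5 = π_2 · 2/3: π_2/π_1 = (2/5)/(2/3) = 3/5.
From π_2 · 2/9 = π_3 · 7/9: π_3/π_2 = (2/9)/(7/9) = 2/7.
Take π_1 proportional to 1; then unnormalized π = (1, 3/5, 6/35). Normalize by dividing by the sum 62/35:
  π = (35/62, 21/62, 3/31).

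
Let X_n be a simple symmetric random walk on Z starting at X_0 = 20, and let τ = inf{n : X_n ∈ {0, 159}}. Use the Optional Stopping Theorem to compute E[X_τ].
E[X_τ] = 20

X_n is a martingale and τ is a bounded-mean stopping time (indeed τ is finite a.s. with bounded expectation since the walk is in a bounded region). By the OST, E[X_τ] = E[X_0] = 20. Equivalently: E[X_τ] = 159 · P(hit 159 first) + 0 · P(hit 0 first) = 159 · (20/159) = 20.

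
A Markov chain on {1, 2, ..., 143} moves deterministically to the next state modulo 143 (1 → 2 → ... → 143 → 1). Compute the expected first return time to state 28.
E[T_28 | X_0 = 28] = 143

The chain cycles deterministically, so starting at state 28 it returns in exactly 143 steps. Equivalently, the stationary distribution is uniform π_j = 1/143 for every state j, so by Kac's formula E[T_28] = 1/π_28 = 143.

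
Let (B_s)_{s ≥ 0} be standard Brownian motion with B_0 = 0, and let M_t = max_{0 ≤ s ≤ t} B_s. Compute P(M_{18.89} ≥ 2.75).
P(M_{18.89} ≥ 2.75) = 2·P(B_{18.89} ≥ 2.75) = 2(1 − Φ(2.75/√18.89)) ≈ 0.5269

By the reflection principle for Brownian motion, P(M_t ≥ a) = 2 · P(B_t ≥ a) for a ≥ 0. Since B_t ~ N(0, t), P(B_t ≥ 2.75) = 1 − Φ(2.75/√t) = 1 − Φ(2.75/√18.89) = 1 − Φ(0.6327). So
  P(M_{18.89} ≥ 2.75) = 2(1 − Φ(0.6327)) ≈ 0.5269.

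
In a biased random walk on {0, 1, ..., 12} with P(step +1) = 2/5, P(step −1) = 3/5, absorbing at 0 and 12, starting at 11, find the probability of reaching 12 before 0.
P(hit 12 before 0) = (1 − (3/2)^11) / (1 − (3/2)^12) = 350198/527345

Let u_k denote P(reach 12 before 0 | start at k). Boundary: u_0 = 0, u_12 = 1. Recurrence: u_k = 2/5·u_{k+1} + 3/5·u_{k-1} for 1 ≤ k ≤ 11. Try u_k = A + B·r^k with r = q/p = (3/5)/(2/5) = 3/2. Substitution satisfies the recurrence; boundary conditions give:
  u_k = (1 − r^k) / (1 − r^N) = (1 − (3/2)^11) / (1 − (3/2)^12) = 350198/527345.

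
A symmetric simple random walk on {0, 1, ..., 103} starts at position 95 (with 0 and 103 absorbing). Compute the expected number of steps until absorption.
E[τ | X_0 = 95] = 760

Let v_k = E[τ | X_0 = k]. Boundary: v_0 = v_103 = 0. Recurrence: v_k = 1 + (v_{k-1} + v_{k+1})/2 for 1 ≤ k ≤ 102. The particular solution to v_k − (v_{k-1} + v_{k+1})/2 = 1 is v_k = −k^2. Adding homogeneous solution A + B k and matching boundaries gives v_k = k (103 − k). Substituting k = 95: v_95 = 95 · 8 = 760.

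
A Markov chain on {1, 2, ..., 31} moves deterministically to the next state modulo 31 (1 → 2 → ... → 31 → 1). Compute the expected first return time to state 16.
E[T_16 | X_0 = 16] = 31

The chain cycles deterministically, so starting at state 16 it returns in exactly 31 steps. Equivalently, the stationary distribution is uniform π_j = 1/31 for every state j, so by Kac's formula E[T_16] = 1/π_16 = 31.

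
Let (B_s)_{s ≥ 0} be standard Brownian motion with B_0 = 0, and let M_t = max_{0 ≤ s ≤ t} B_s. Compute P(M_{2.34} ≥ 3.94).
P(M_{2.34} ≥ 3.94) = 2·P(B_{2.34} ≥ 3.94) = 2(1 − Φ(3.94/√2.34)) ≈ 0.0100

By the reflection principle for Brownian motion, P(M_t ≥ a) = 2 · P(B_t ≥ a) for a ≥ 0. Since B_t ~ N(0, t), P(B_t ≥ 3.94) = 1 − Φ(3.94/√t) = 1 − Φ(3.94/√2.34) = 1 − Φ(2.5757). So
  P(M_{2.34} ≥ 3.94) = 2(1 − Φ(2.5757)) ≈ 0.0100.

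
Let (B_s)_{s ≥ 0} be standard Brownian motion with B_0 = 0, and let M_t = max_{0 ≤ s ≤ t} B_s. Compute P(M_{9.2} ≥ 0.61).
P(M_{9.2} ≥ 0.61) = 2·P(B_{9.2} ≥ 0.61) = 2(1 − Φ(0.61/√9.2)) ≈ 0.8406

By the reflection principle for Brownian motion, P(M_t ≥ a) = 2 · P(B_t ≥ a) for a ≥ 0. Since B_t ~ N(0, t), P(B_t ≥ 0.61) = 1 − Φ(0.61/√t) = 1 − Φ(0.61/√9.2) = 1 − Φ(0.2011). So
  P(M_{9.2} ≥ 0.61) = 2(1 − Φ(0.2011)) ≈ 0.8406.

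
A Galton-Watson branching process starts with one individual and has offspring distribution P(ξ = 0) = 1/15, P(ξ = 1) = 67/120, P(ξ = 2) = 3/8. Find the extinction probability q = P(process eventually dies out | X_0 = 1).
q = 8/45

The pgf is f(s) = 1/15 + 67/120·s + 3/8·s². The extinction probability q is the smallest fixed point of f in [0, 1]. Setting s = f(s):
  3/8·s² + (67/120 − 1)·s + 1/15 = 0
  3/8·s² − (1/15 + 3/8)·s + 1/15 = 0
which factors as (s − 1)·(3/8·s − 1/15) = 0, giving roots s = 1 and s = (1/15)/(3/8) = 8/45.
Mean offspring μ = 67/120 + 2·3/8 = 157/120 > 1 (supercritical), so q < 1. The extinction probability is the smaller root: q = (1/15)/(3/8) = 8/45.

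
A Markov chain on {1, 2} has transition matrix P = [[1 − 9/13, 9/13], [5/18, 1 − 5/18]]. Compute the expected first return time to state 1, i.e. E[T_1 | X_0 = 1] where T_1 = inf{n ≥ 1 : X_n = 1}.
E[T_1 | X_0 = 1] = 1/π_1 = 227/65

For an irreducible recurrent Markov chain with stationary distribution π, E[T_i | X_0 = i] = 1/π_i (Kac's formula). Here π_1 = (5/18)/(9/13 + 5/18) = (5/18)/(227/234) = 65/227, so E[T_1 | X_0 = 1] = 1/π_1 = (9/13 + 5/18)/(5/18) = (227/234)/(5/18) = 227/65.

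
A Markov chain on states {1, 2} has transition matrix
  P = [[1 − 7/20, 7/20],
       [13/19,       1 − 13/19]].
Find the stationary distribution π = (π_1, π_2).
π_1 = 260/393, π_2 = 133/393

Solve πP = π with π_1 + π_2 = 1. From πP = π: π_1 · (1 − 7/20) + π_2 · 13/19 = π_1 ⇒ π_2 · 13/19 = π_1 · 7/20 ⇒ π_2/π_1 = (7/20)/(13/19) = 133/260. Together with π_1 + π_2 = 1:
  π_1 = (13/19)/(7/20 + 13/19) = (13/19)/(393/380) = 260/393,
  π_2 = (7/20)/(7/20 + 13/19) = (7/20)/(393/380) = 133/393.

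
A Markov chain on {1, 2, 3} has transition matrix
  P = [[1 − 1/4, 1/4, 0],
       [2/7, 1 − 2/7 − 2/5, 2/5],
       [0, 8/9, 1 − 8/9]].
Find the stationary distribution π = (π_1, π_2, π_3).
π = (160/363, 140/363, 21/121)

This is a birth-death chain on three states, which satisfies detailed balance: π_1 · P_{12} = π_2 · P_{21} and π_2 · P_{23} = π_3 · P_{32}.
From π_1 · 1/4 = π_2 · 2/7: π_2/π_1 = (1/4)/(2/7) = 7/8.
From π_2 · 2/5 = π_3 · 8/9: π_3/π_2 = (2/5)/(8/9) = 9/20.
Take π_1 proportional to 1; then unnormalized π = (1, 7/8, 63/160). Normalize by dividing by the sum 363/160:
  π = (160/363, 140/363, 21/121).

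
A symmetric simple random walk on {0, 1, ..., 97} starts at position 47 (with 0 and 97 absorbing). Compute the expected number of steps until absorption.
E[τ | X_0 = 47] = 2350

Let v_k = E[τ | X_0 = k]. Boundary: v_0 = v_97 = 0. Recurrence: v_k = 1 + (v_{k-1} + v_{k+1})/2 for 1 ≤ k ≤ 96. The particular solution to v_k − (v_{k-1} + v_{k+1})/2 = 1 is v_k = −k^2. Adding homogeneous solution A + B k and matching boundaries gives v_k = k (97 − k). Substituting k = 47: v_47 = 47 · 50 = 2350.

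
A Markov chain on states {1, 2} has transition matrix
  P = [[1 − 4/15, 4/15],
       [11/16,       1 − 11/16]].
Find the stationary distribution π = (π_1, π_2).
π_1 = 165/229, π_2 = 64/229

Solve πP = π with π_1 + π_2 = 1. From πP = π: π_1 · (1 − 4/15) + π_2 · 11/16 = π_1 ⇒ π_2 · 11/16 = π_1 · 4/15 ⇒ π_2/π_1 = (4/15)/(11/16) = 64/165. Together with π_1 + π_2 = 1:
  π_1 = (11/16)/(4/15 + 11/16) = (11/16)/(229/240) = 165/229,
  π_2 = (4/15)/(4/15 + 11/16) = (4/15)/(229/240) = 64/229.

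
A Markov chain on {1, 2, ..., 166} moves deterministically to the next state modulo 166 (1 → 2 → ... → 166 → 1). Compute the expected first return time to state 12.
E[T_12 | X_0 = 12] = 166

The chain cycles deterministically, so starting at state 12 it returns in exactly 166 steps. Equivalently, the stationary distribution is uniform π_j = 1/166 for every state j, so by Kac's formula E[T_12] = 1/π_12 = 166.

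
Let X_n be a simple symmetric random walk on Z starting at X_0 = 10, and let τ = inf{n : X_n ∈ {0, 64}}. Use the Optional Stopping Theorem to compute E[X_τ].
E[X_τ] = 10

X_n is a martingale and τ is a bounded-mean stopping time (indeed τ is finite a.s. with bounded expectation since the walk is in a bounded region). By the OST, E[X_τ] = E[X_0] = 10. Equivalently: E[X_τ] = 64 · P(hit 64 first) + 0 · P(hit 0 first) = 64 · (10/64) = 10.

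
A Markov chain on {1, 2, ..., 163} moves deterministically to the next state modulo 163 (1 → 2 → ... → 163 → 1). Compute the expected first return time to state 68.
E[T_68 | X_0 = 68] = 163

The chain cycles deterministically, so starting at state 68 it returns in exactly 163 steps. Equivalently, the stationary distribution is uniform π_j = 1/163 for every state j, so by Kac's formula E[T_68] = 1/π_68 = 163.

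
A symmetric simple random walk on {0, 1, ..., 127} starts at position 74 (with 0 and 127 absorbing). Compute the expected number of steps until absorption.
E[τ | X_0 = 74] = 3922

Let v_k = E[τ | X_0 = k]. Boundary: v_0 = v_127 = 0. Recurrence: v_k = 1 + (v_{k-1} + v_{k+1})/2 for 1 ≤ k ≤ 126. The particular solution to v_k − (v_{k-1} + v_{k+1})/2 = 1 is v_k = −k^2. Adding homogeneous solution A + B k and matching boundaries gives v_k = k (127 − k). Substituting k = 74: v_74 = 74 · 53 = 3922.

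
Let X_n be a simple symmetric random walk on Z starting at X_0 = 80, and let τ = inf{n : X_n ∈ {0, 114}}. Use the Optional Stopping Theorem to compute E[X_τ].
E[X_τ] = 80

X_n is a martingale and τ is a bounded-mean stopping time (indeed τ is finite a.s. with bounded expectation since the walk is in a bounded region). By the OST, E[X_τ] = E[X_0] = 80. Equivalently: E[X_τ] = 114 · P(hit 114 first) + 0 · P(hit 0 first) = 114 · (80/114) = 80.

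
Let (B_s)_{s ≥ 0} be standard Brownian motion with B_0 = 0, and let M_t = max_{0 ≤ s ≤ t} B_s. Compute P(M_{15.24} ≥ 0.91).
P(M_{15.24} ≥ 0.91) = 2·P(B_{15.24} ≥ 0.91) = 2(1 − Φ(0.91/√15.24)) ≈ 0.8157

By the reflection principle for Brownian motion, P(M_t ≥ a) = 2 · P(B_t ≥ a) for a ≥ 0. Since B_t ~ N(0, t), P(B_t ≥ 0.91) = 1 − Φ(0.91/√t) = 1 − Φ(0.91/√15.24) = 1 − Φ(0.2331). So
  P(M_{15.24} ≥ 0.91) = 2(1 − Φ(0.2331)) ≈ 0.8157.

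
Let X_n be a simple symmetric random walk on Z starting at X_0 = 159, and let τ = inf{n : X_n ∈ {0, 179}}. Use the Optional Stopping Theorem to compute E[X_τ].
E[X_τ] = 159

X_n is a martingale and τ is a bounded-mean stopping time (indeed τ is finite a.s. with bounded expectation since the walk is in a bounded region). By the OST, E[X_τ] = E[X_0] = 159. Equivalently: E[X_τ] = 179 · P(hit 179 first) + 0 · P(hit 0 first) = 179 · (159/179) = 159.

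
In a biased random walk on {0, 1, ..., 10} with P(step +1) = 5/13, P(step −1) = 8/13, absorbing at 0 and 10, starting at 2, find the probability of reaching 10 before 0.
P(hit 10 before 0) = (1 − (8/5)^2) / (1 − (8/5)^10) = 390625/27281441

Let u_k denote P(reach 10 before 0 | start at k). Boundary: u_0 = 0, u_10 = 1. Recurrence: u_k = 5/13·u_{k+1} + 8/13·u_{k-1} for 1 ≤ k ≤ 9. Try u_k = A + B·r^k with r = q/p = (8/13)/(5/13) = 8/5. Substitution satisfies the recurrence; boundary conditions give:
  u_k = (1 − r^k) / (1 − r^N) = (1 − (8/5)^2) / (1 − (8/5)^10) = 390625/27281441.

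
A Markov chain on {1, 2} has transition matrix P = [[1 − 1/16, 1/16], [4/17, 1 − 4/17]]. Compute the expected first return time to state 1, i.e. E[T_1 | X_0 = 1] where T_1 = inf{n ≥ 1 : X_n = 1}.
E[T_1 | X_0 = 1] = 1/π_1 = 81/64

For an irreducible recurrent Markov chain with stationary distribution π, E[T_i | X_0 = i] = 1/π_i (Kac's formula). Here π_1 = (4/17)/(1/16 + 4/17) = (4/17)/(81/272) = 64/81, so E[T_1 | X_0 = 1] = 1/π_1 = (1/16 + 4/17)/(4/17) = (81/272)/(4/17) = 81/64.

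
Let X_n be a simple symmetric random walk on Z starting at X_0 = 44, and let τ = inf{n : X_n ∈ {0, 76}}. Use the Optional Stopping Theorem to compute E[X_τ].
E[X_τ] = 44

X_n is a martingale and τ is a bounded-mean stopping time (indeed τ is finite a.s. with bounded expectation since the walk is in a bounded region). By the OST, E[X_τ] = E[X_0] = 44. Equivalently: E[X_τ] = 76 · P(hit 76 first) + 0 · P(hit 0 first) = 76 · (44/76) = 44.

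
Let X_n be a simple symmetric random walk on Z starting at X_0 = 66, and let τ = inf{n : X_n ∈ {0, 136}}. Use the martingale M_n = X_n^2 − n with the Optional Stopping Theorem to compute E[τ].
E[τ] = 4620

M_n = X_n^2 − n is a martingale (since E[X_{n+1}^2 | F_n] = X_n^2 + 1). By OST (τ has finite mean in a bounded region), E[M_τ] = E[M_0] = X_0^2 − 0 = 66^2 = 4356. Also E[M_τ] = E[X_τ^2] − E[τ]. The walk exits at 0 or 136, with P(hit 136 first) = 66/136, so E[X_τ^2] = 136^2 · 66/136 + 0 = 8976. Thus E[τ] = E[X_τ^2] − E[M_τ] = 8976 − 4356 = 4620 = 66(136 − 66) = 4620.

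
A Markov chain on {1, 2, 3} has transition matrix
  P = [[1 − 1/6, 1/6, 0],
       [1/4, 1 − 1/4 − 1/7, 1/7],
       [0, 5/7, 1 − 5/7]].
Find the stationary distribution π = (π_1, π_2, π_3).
π = (5/9, 10/27, 2/27)

This is a birth-death chain on three states, which satisfies detailed balance: π_1 · P_{12} = π_2 · P_{21} and π_2 · P_{23} = π_3 · P_{32}.
From π_1 · 1/6 = π_2 · 1/4: π_2/π_1 = (1/6)/(1/4) = 2/3.
From π_2 · 1/7 = π_3 · 5/7: π_3/π_2 = (1/7)/(5/7) = 1/5.
Take π_1 proportional to 1; then unnormalized π = (1, 2/3, 2/15). Normalize by dividing by the sum 9/5:
  π = (5/9, 10/27, 2/27).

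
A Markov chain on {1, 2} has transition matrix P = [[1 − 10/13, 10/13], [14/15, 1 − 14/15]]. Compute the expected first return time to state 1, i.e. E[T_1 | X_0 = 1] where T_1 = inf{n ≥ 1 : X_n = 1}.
E[T_1 | X_0 = 1] = 1/π_1 = 166/91

For an irreducible recurrent Markov chain with stationary distribution π, E[T_i | X_0 = i] = 1/π_i (Kac's formula). Here π_1 = (14/15)/(10/13 + 14/15) = (14/15)/(332/195) = 91/166, so E[T_1 | X_0 = 1] = 1/π_1 = (10/13 + 14/15)/(14/15) = (332/195)/(14/15) = 166/91.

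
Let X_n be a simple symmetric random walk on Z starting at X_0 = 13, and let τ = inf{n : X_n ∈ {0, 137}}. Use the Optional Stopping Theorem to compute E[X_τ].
E[X_τ] = 13

X_n is a martingale and τ is a bounded-mean stopping time (indeed τ is finite a.s. with bounded expectation since the walk is in a bounded region). By the OST, E[X_τ] = E[X_0] = 13. Equivalently: E[X_τ] = 137 · P(hit 137 first) + 0 · P(hit 0 first) = 137 · (13/137) = 13.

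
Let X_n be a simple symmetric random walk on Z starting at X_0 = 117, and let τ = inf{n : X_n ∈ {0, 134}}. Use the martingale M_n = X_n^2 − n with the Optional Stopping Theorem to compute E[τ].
E[τ] = 1989

M_n = X_n^2 − n is a martingale (since E[X_{n+1}^2 | F_n] = X_n^2 + 1). By OST (τ has finite mean in a bounded region), E[M_τ] = E[M_0] = X_0^2 − 0 = 117^2 = 13689. Also E[M_τ] = E[X_τ^2] − E[τ]. The walk exits at 0 or 134, with P(hit 134 first) = 117/134, so E[X_τ^2] = 134^2 · 117/134 + 0 = 15678. Thus E[τ] = E[X_τ^2] − E[M_τ] = 15678 − 13689 = 1989 = 117(134 − 117) = 1989.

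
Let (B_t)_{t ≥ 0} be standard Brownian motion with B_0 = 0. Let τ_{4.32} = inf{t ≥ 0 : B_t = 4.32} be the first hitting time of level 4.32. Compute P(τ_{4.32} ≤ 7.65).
P(τ_{4.32} ≤ 7.65) = 2(1 − Φ(4.32/√7.65)) = 2(1 − Φ(1.5619)) ≈ 0.1183

By the reflection principle for standard BM, P(τ_b ≤ t) = 2 · P(B_t ≥ b). Since B_t ~ N(0, t), P(B_t ≥ 4.32) = 1 − Φ(4.32/√t) = 1 − Φ(4.32/√7.65) = 1 − Φ(1.5619) ≈ 0.05916. Doubling: P(τ_{4.32} ≤ 7.65) ≈ 2 · 0.05916 = 0.11832 ≈ 0.1183.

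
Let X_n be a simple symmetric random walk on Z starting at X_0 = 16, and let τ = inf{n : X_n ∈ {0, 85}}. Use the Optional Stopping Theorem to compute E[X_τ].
E[X_τ] = 16

X_n is a martingale and τ is a bounded-mean stopping time (indeed τ is finite a.s. with bounded expectation since the walk is in a bounded region). By the OST, E[X_τ] = E[X_0] = 16. Equivalently: E[X_τ] = 85 · P(hit 85 first) + 0 · P(hit 0 first) = 85 · (16/85) = 16.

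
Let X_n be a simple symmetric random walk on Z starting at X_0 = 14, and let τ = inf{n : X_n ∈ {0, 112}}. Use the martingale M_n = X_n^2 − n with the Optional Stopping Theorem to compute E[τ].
E[τ] = 1372

M_n = X_n^2 − n is a martingale (since E[X_{n+1}^2 | F_n] = X_n^2 + 1). By OST (τ has finite mean in a bounded region), E[M_τ] = E[M_0] = X_0^2 − 0 = 14^2 = 196. Also E[M_τ] = E[X_τ^2] − E[τ]. The walk exits at 0 or 112, with P(hit 112 first) = 14/112, so E[X_τ^2] = 112^2 · 14/112 + 0 = 1568. Thus E[τ] = E[X_τ^2] − E[M_τ] = 1568 − 196 = 1372 = 14(112 − 14) = 1372.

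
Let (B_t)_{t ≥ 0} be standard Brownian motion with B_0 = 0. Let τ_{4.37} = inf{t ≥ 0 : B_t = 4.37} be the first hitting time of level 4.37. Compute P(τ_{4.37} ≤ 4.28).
P(τ_{4.37} ≤ 4.28) = 2(1 − Φ(4.37/√4.28)) = 2(1 − Φ(2.1123)) ≈ 0.0347

By the reflection principle for standard BM, P(τ_b ≤ t) = 2 · P(B_t ≥ b). Since B_t ~ N(0, t), P(B_t ≥ 4.37) = 1 − Φ(4.37/√t) = 1 − Φ(4.37/√4.28) = 1 − Φ(2.1123) ≈ 0.01733. Doubling: P(τ_{4.37} ≤ 4.28) ≈ 2 · 0.01733 = 0.03466 ≈ 0.0347.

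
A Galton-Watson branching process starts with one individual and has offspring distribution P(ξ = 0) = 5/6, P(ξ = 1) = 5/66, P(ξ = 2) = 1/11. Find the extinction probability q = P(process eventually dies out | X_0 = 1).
q = 1

Mean offspring μ = 0·5/6 + 1·5/66 + 2·1/11 = 17/66 ≤ 1. For μ ≤ 1 with offspring not concentrated at 1, the Galton-Watson process goes extinct almost surely, so q = 1.
(Algebraic check: The pgf is f(s) = 5/6 + 5/66·s + 1/11·s². The extinction probability q is the smallest fixed point of f in [0, 1]. Setting s = f(s):
  1/11·s² + (5/66 − 1)·s + 5/6 = 0
  1/11·s² − (5/6 + 1/11)·s + 5/6 = 0
which factors as (s − 1)·(1/11·s − 5/6) = 0, giving roots s = 1 and s = (5/6)/(1/11) = 55/6. Since 55/6 ≥ 1, the smallest root in [0, 1] is s = 1.)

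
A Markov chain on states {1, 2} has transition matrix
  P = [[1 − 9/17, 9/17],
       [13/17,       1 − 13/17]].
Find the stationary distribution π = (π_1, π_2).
π_1 = 13/22, π_2 = 9/22

Solve πP = π with π_1 + π_2 = 1. From πP = π: π_1 · (1 − 9/17) + π_2 · 13/17 = π_1 ⇒ π_2 · 13/17 = π_1 · 9/17 ⇒ π_2/π_1 = (9/17)/(13/17) = 9/13. Together with π_1 + π_2 = 1:
  π_1 = (13/17)/(9/17 + 13/17) = (13/17)/(22/17) = 13/22,
  π_2 = (9/17)/(9/17 + 13/17) = (9/17)/(22/17) = 9/22.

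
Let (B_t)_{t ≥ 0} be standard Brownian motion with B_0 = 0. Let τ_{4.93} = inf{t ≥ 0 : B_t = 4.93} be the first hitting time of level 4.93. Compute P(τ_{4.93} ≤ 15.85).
P(τ_{4.93} ≤ 15.85) = 2(1 − Φ(4.93/√15.85)) = 2(1 − Φ(1.2383)) ≈ 0.2156

By the reflection principle for standard BM, P(τ_b ≤ t) = 2 · P(B_t ≥ b). Since B_t ~ N(0, t), P(B_t ≥ 4.93) = 1 − Φ(4.93/√t) = 1 − Φ(4.93/√15.85) = 1 − Φ(1.2383) ≈ 0.10780. Doubling: P(τ_{4.93} ≤ 15.85) ≈ 2 · 0.10780 = 0.21560 ≈ 0.2156.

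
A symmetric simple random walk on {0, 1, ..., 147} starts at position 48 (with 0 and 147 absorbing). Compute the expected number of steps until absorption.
E[τ | X_0 = 48] = 4752

Let v_k = E[τ | X_0 = k]. Boundary: v_0 = v_147 = 0. Recurrence: v_k = 1 + (v_{k-1} + v_{k+1})/2 for 1 ≤ k ≤ 146. The particular solution to v_k − (v_{k-1} + v_{k+1})/2 = 1 is v_k = −k^2. Adding homogeneous solution A + B k and matching boundaries gives v_k = k (147 − k). Substituting k = 48: v_48 = 48 · 99 = 4752.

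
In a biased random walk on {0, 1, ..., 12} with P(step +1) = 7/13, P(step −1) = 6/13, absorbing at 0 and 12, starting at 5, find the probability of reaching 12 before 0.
P(hit 12 before 0) = (1 − (6/7)^5) / (1 − (6/7)^12) = 7437416833/11664504865

Let u_k denote P(reach 12 before 0 | start at k). Boundary: u_0 = 0, u_12 = 1. Recurrence: u_k = 7/13·u_{k+1} + 6/13·u_{k-1} for 1 ≤ k ≤ 11. Try u_k = A + B·r^k with r = q/p = (6/13)/(7/13) = 6/7. Substitution satisfies the recurrence; boundary conditions give:
  u_k = (1 − r^k) / (1 − r^N) = (1 − (6/7)^5) / (1 − (6/7)^12) = 7437416833/11664504865.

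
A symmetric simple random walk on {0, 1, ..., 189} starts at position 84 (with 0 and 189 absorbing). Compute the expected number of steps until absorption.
E[τ | X_0 = 84] = 8820

Let v_k = E[τ | X_0 = k]. Boundary: v_0 = v_189 = 0. Recurrence: v_k = 1 + (v_{k-1} + v_{k+1})/2 for 1 ≤ k ≤ 188. The particular solution to v_k − (v_{k-1} + v_{k+1})/2 = 1 is v_k = −k^2. Adding homogeneous solution A + B k and matching boundaries gives v_k = k (189 − k). Substituting k = 84: v_84 = 84 · 105 = 8820.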